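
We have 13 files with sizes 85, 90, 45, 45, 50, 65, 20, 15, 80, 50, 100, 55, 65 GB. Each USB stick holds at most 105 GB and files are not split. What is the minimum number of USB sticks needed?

9

Total = 100 + 90 + 85 + 80 + 65 + 65 + 55 + 50 + 50 + 45 + 45 + 20 + 15 = 765 GB.
Lower bound: ⌈765/105⌉ = 8 USB sticks.
A packing using 9 USB sticks:
  USB stick 1: 100 = 100
  USB stick 2: 90 + 15 = 105
  USB stick 3: 85 + 20 = 105
  USB stick 4: 80 = 80
  USB stick 5: 65 = 65
  USB stick 6: 65 = 65
  USB stick 7: 55 + 50 = 105
  USB stick 8: 50 + 45 = 95
  USB stick 9: 45 = 45
No arrangement into 8 USB sticks stays within capacity, so 9 is optimal.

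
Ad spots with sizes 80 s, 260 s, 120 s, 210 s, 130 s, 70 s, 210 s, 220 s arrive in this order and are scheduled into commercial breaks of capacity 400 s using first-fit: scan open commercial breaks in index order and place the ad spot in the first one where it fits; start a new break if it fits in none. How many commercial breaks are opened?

4

  80 → break 1 (new)  [load 80/400]
  260 → break 1  [load 340/400]
  120 → break 2 (new)  [load 120/400]
  210 → break 2  [load 330/400]
  130 → break 3 (new)  [load 130/400]
  70 → break 2  [load 400/400]
  210 → break 3  [load 340/400]
  220 → break 4 (new)  [load 220/400]
4 commercial breaks opened.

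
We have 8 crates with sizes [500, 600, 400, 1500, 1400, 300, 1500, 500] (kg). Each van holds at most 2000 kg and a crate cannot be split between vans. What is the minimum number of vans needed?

4

Total = 1500 + 1500 + 1400 + 600 + 500 + 500 + 400 + 300 = 6700 kg.
Lower bound: ⌈6700/2000⌉ = 4 vans.
A packing using 4 vans:
  van 1: 1500 + 500 = 2000
  van 2: 1500 + 500 = 2000
  van 3: 1400 + 600 = 2000
  van 4: 400 + 300 = 700
This matches the lower bound, so 4 is optimal.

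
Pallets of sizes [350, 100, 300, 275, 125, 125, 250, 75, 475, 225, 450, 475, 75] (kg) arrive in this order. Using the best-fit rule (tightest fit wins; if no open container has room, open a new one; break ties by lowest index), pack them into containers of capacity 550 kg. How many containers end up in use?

7

  350 → container 1 (new)  [load 350/550]
  100 → container 1  [load 450/550]
  300 → container 2 (new)  [load 300/550]
  275 → container 3 (new)  [load 275/550]
  125 → container 2  [load 425/550]
  125 → container 2  [load 550/550]
  250 → container 3  [load 525/550]
  75 → container 1  [load 525/550]
  475 → container 4 (new)  [load 475/550]
  225 → container 5 (new)  [load 225/550]
  450 → container 6 (new)  [load 450/550]
  475 → container 7 (new)  [load 475/550]
  75 → container 4  [load 550/550]
7 containers opened.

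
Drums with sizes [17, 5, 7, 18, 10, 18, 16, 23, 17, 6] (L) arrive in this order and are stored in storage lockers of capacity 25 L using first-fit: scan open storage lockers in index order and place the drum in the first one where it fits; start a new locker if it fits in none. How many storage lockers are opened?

  17 → locker 1 (new)  [load 17/25]
  5 → locker 1  [load 22/25]
  7 → locker 2 (new)  [load 7/25]
  18 → locker 2  [load 25/25]
  10 → locker 3 (new)  [load 10/25]
  18 → locker 4 (new)  [load 18/25]
  16 → locker 5 (new)  [load 16/25]
  23 → locker 6 (new)  [load 23/25]
  17 → locker 7 (new)  [load 17/25]
  6 → locker 3  [load 16/25]
7 storage lockers opened.

7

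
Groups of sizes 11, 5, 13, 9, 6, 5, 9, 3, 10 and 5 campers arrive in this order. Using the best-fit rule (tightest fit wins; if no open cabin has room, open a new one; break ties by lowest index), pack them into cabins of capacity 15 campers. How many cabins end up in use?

6

  11 → cabin 1 (new)  [load 11/15]
  5 → cabin 2 (new)  [load 5/15]
  13 → cabin 3 (new)  [load 13/15]
  9 → cabin 2  [load 14/15]
  6 → cabin 4 (new)  [load 6/15]
  5 → cabin 4  [load 11/15]
  9 → cabin 5 (new)  [load 9/15]
  3 → cabin 1  [load 14/15]
  10 → cabin 6 (new)  [load 10/15]
  5 → cabin 6  [load 15/15]
6 cabins opened.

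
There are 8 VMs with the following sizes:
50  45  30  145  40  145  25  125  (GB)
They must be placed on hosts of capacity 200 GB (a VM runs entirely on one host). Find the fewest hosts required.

Total = 145 + 145 + 125 + 50 + 45 + 40 + 30 + 25 = 605 GB.
Lower bound: ⌈605/200⌉ = 4 hosts.
A packing using 4 hosts:
  host 1: 145 + 50 = 195
  host 2: 145 + 45 = 190
  host 3: 125 + 40 + 30 = 195
  host 4: 25 = 25
This matches the lower bound, so 4 is optimal.

4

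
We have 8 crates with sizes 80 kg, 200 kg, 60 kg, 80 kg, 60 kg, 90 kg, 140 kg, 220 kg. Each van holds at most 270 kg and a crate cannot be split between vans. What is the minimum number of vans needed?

4

Total = 220 + 200 + 140 + 90 + 80 + 80 + 60 + 60 = 930 kg.
Lower bound: ⌈930/270⌉ = 4 vans.
A packing using 4 vans:
  van 1: 220 = 220
  van 2: 200 + 60 = 260
  van 3: 140 + 90 = 230
  van 4: 80 + 80 + 60 = 220
This matches the lower bound, so 4 is optimal.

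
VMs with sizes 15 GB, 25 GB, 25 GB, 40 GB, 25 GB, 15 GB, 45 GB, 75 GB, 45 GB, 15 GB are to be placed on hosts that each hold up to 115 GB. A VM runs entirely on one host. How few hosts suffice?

3

Total = 75 + 45 + 45 + 40 + 25 + 25 + 25 + 15 + 15 + 15 = 325 GB.
Lower bound: ⌈325/115⌉ = 3 hosts.
A packing using 3 hosts:
  host 1: 75 + 40 = 115
  host 2: 45 + 45 + 25 = 115
  host 3: 25 + 25 + 15 + 15 + 15 = 95
This matches the lower bound, so 3 is optimal.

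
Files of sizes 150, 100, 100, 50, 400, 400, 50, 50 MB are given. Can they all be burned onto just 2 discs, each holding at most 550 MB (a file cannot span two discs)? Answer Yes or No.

No

Total = 1300 MB; ⌈1300/550⌉ = 3.
At least 3 discs are required, but only 2 are allowed.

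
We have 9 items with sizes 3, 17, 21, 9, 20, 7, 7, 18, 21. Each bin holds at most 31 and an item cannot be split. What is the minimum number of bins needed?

5

Total = 21 + 21 + 20 + 18 + 17 + 9 + 7 + 7 + 3 = 123.
Lower bound: ⌈123/31⌉ = 4 bins.
Also, 5 items each exceed 31/2, and no two of those can share a bin, so at least 5 bins are needed.
A packing using 5 bins:
  bin 1: 21 + 9 = 30
  bin 2: 21 + 7 + 3 = 31
  bin 3: 20 + 7 = 27
  bin 4: 18 = 18
  bin 5: 17 = 17
This matches the lower bound, so 5 is optimal.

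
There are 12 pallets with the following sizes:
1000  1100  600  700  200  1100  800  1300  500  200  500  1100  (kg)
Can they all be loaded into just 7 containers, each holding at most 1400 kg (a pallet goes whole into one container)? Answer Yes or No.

Total = 9100 kg; ⌈9100/1400⌉ = 7.
The bound of 7 does not rule out 7, but exhaustive search shows no assignment into 7 containers of capacity 1400 kg exists — the minimum is 8.

No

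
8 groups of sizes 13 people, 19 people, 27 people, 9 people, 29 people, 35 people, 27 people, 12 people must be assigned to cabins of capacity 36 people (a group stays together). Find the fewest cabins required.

6

Total = 35 + 29 + 27 + 27 + 19 + 13 + 12 + 9 = 171 people.
Lower bound: ⌈171/36⌉ = 5 cabins.
A packing using 6 cabins:
  cabin 1: 35 = 35
  cabin 2: 29 = 29
  cabin 3: 27 + 9 = 36
  cabin 4: 27 = 27
  cabin 5: 19 + 13 = 32
  cabin 6: 12 = 12
No arrangement into 5 cabins stays within capacity, so 6 is optimal.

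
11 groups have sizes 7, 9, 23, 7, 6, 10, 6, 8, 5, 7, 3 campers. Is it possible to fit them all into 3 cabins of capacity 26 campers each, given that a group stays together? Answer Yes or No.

No

Total = 91 campers; ⌈91/26⌉ = 4.
At least 4 cabins are required, but only 3 are allowed.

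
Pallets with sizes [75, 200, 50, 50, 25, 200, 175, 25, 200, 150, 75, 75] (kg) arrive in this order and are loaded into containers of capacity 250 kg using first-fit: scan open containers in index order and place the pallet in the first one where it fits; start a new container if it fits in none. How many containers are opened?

6

  75 → container 1 (new)  [load 75/250]
  200 → container 2 (new)  [load 200/250]
  50 → container 1  [load 125/250]
  50 → container 1  [load 175/250]
  25 → container 1  [load 200/250]
  200 → container 3 (new)  [load 200/250]
  175 → container 4 (new)  [load 175/250]
  25 → container 1  [load 225/250]
  200 → container 5 (new)  [load 200/250]
  150 → container 6 (new)  [load 150/250]
  75 → container 4  [load 250/250]
  75 → container 6  [load 225/250]
6 containers opened.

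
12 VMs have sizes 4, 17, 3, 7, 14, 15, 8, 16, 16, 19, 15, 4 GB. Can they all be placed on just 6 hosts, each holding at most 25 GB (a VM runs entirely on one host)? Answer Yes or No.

Total = 138 GB; ⌈138/25⌉ = 6.
7 VMs each exceed half the capacity and cannot share a host, forcing at least 7 hosts.
At least 7 hosts are required, but only 6 are allowed.

No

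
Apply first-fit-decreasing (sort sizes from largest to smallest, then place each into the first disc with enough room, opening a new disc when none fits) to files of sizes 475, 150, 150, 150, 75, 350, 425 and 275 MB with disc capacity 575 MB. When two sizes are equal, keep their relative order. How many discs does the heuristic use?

Sorted descending: 475, 425, 350, 275, 150, 150, 150, 75.
  475 → disc 1 (new)  [load 475/575]
  425 → disc 2 (new)  [load 425/575]
  350 → disc 3 (new)  [load 350/575]
  275 → disc 4 (new)  [load 275/575]
  150 → disc 2  [load 575/575]
  150 → disc 3  [load 500/575]
  150 → disc 4  [load 425/575]
  75 → disc 1  [load 550/575]
4 discs opened.

4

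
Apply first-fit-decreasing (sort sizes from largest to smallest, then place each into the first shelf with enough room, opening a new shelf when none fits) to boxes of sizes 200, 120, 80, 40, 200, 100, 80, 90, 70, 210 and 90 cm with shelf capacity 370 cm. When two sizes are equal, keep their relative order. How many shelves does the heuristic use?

Sorted descending: 210, 200, 200, 120, 100, 90, 90, 80, 80, 70, 40.
  210 → shelf 1 (new)  [load 210/370]
  200 → shelf 2 (new)  [load 200/370]
  200 → shelf 3 (new)  [load 200/370]
  120 → shelf 1  [load 330/370]
  100 → shelf 2  [load 300/370]
  90 → shelf 3  [load 290/370]
  90 → shelf 4 (new)  [load 90/370]
  80 → shelf 3  [load 370/370]
  80 → shelf 4  [load 170/370]
  70 → shelf 2  [load 370/370]
  40 → shelf 1  [load 370/370]
4 shelves opened.

4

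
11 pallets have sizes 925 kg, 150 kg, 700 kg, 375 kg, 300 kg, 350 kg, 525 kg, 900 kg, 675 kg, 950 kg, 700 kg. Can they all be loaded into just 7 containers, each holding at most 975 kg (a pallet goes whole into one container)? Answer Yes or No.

Total = 6550 kg; ⌈6550/975⌉ = 7.
The bound of 7 does not rule out 7, but exhaustive search shows no assignment into 7 containers of capacity 975 kg exists — the minimum is 8.

No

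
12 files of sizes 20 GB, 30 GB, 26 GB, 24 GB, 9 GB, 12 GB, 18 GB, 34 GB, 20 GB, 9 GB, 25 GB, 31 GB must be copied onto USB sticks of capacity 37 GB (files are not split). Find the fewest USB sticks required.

9

Total = 34 + 31 + 30 + 26 + 25 + 24 + 20 + 20 + 18 + 12 + 9 + 9 = 258 GB.
Lower bound: ⌈258/37⌉ = 7 USB sticks.
Also, 8 files each exceed 37/2 GB, and no two of those can share a USB stick, so at least 8 USB sticks are needed.
A packing using 9 USB sticks:
  USB stick 1: 34 = 34
  USB stick 2: 31 = 31
  USB stick 3: 30 = 30
  USB stick 4: 26 + 9 = 35
  USB stick 5: 25 + 12 = 37
  USB stick 6: 24 + 9 = 33
  USB stick 7: 20 = 20
  USB stick 8: 20 = 20
  USB stick 9: 18 = 18
No arrangement into 8 USB sticks stays within capacity, so 9 is optimal.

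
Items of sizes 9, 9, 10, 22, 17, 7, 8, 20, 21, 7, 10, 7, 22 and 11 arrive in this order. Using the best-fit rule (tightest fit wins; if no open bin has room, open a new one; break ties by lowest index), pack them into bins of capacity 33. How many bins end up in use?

6

  9 → bin 1 (new)  [load 9/33]
  9 → bin 1  [load 18/33]
  10 → bin 1  [load 28/33]
  22 → bin 2 (new)  [load 22/33]
  17 → bin 3 (new)  [load 17/33]
  7 → bin 2  [load 29/33]
  8 → bin 3  [load 25/33]
  20 → bin 4 (new)  [load 20/33]
  21 → bin 5 (new)  [load 21/33]
  7 → bin 3  [load 32/33]
  10 → bin 5  [load 31/33]
  7 → bin 4  [load 27/33]
  22 → bin 6 (new)  [load 22/33]
  11 → bin 6  [load 33/33]
6 bins opened.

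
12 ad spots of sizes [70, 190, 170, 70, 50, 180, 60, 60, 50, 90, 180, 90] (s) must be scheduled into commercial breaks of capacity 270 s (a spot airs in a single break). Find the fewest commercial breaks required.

5

Total = 190 + 180 + 180 + 170 + 90 + 90 + 70 + 70 + 60 + 60 + 50 + 50 = 1260 s.
Lower bound: ⌈1260/270⌉ = 5 commercial breaks.
A packing using 5 commercial breaks:
  break 1: 190 + 70 = 260
  break 2: 180 + 90 = 270
  break 3: 180 + 90 = 270
  break 4: 170 + 70 = 240
  break 5: 60 + 60 + 50 + 50 = 220
This matches the lower bound, so 5 is optimal.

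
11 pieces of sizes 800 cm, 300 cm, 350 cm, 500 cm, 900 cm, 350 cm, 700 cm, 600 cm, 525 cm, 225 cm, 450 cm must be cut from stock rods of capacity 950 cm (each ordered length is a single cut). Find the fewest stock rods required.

7

Total = 900 + 800 + 700 + 600 + 525 + 500 + 450 + 350 + 350 + 300 + 225 = 5700 cm.
Lower bound: ⌈5700/950⌉ = 6 stock rods.
A packing using 7 stock rods:
  stock rod 1: 900 = 900
  stock rod 2: 800 = 800
  stock rod 3: 700 + 225 = 925
  stock rod 4: 600 + 350 = 950
  stock rod 5: 525 + 350 = 875
  stock rod 6: 500 + 450 = 950
  stock rod 7: 300 = 300
No arrangement into 6 stock rods stays within capacity, so 7 is optimal.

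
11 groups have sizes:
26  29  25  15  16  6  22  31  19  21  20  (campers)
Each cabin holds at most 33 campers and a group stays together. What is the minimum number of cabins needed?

9

Total = 31 + 29 + 26 + 25 + 22 + 21 + 20 + 19 + 16 + 15 + 6 = 230 campers.
Lower bound: ⌈230/33⌉ = 7 cabins.
Also, 8 groups each exceed 33/2 campers, and no two of those can share a cabin, so at least 8 cabins are needed.
A packing using 9 cabins:
  cabin 1: 31 = 31
  cabin 2: 29 = 29
  cabin 3: 26 + 6 = 32
  cabin 4: 25 = 25
  cabin 5: 22 = 22
  cabin 6: 21 = 21
  cabin 7: 20 = 20
  cabin 8: 19 = 19
  cabin 9: 16 + 15 = 31
No arrangement into 8 cabins stays within capacity, so 9 is optimal.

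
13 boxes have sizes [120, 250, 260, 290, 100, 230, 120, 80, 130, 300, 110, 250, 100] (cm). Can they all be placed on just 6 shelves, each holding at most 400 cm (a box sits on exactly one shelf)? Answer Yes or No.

No

Total = 2340 cm; ⌈2340/400⌉ = 6.
The bound of 6 does not rule out 6, but exhaustive search shows no assignment into 6 shelves of capacity 400 cm exists — the minimum is 7.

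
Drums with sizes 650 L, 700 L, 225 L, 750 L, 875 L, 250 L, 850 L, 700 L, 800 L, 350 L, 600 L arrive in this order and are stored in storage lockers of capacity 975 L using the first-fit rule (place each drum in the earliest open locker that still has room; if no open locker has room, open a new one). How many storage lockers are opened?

8

  650 → locker 1 (new)  [load 650/975]
  700 → locker 2 (new)  [load 700/975]
  225 → locker 1  [load 875/975]
  750 → locker 3 (new)  [load 750/975]
  875 → locker 4 (new)  [load 875/975]
  250 → locker 2  [load 950/975]
  850 → locker 5 (new)  [load 850/975]
  700 → locker 6 (new)  [load 700/975]
  800 → locker 7 (new)  [load 800/975]
  350 → locker 8 (new)  [load 350/975]
  600 → locker 8  [load 950/975]
8 storage lockers opened.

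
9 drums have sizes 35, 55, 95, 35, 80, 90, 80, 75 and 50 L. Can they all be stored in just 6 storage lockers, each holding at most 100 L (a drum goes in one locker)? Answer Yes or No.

No

Total = 595 L; ⌈595/100⌉ = 6.
The bound of 6 does not rule out 6, but exhaustive search shows no assignment into 6 storage lockers of capacity 100 L exists — the minimum is 7.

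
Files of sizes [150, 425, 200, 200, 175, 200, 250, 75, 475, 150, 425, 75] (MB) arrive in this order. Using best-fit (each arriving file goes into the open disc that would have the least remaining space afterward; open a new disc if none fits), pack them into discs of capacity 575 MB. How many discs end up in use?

5

  150 → disc 1 (new)  [load 150/575]
  425 → disc 1  [load 575/575]
  200 → disc 2 (new)  [load 200/575]
  200 → disc 2  [load 400/575]
  175 → disc 2  [load 575/575]
  200 → disc 3 (new)  [load 200/575]
  250 → disc 3  [load 450/575]
  75 → disc 3  [load 525/575]
  475 → disc 4 (new)  [load 475/575]
  150 → disc 5 (new)  [load 150/575]
  425 → disc 5  [load 575/575]
  75 → disc 4  [load 550/575]
5 discs opened.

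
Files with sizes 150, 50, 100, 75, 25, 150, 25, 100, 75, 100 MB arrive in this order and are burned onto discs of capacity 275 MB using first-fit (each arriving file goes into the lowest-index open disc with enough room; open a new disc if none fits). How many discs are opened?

4

  150 → disc 1 (new)  [load 150/275]
  50 → disc 1  [load 200/275]
  100 → disc 2 (new)  [load 100/275]
  75 → disc 1  [load 275/275]
  25 → disc 2  [load 125/275]
  150 → disc 2  [load 275/275]
  25 → disc 3 (new)  [load 25/275]
  100 → disc 3  [load 125/275]
  75 → disc 3  [load 200/275]
  100 → disc 4 (new)  [load 100/275]
4 discs opened.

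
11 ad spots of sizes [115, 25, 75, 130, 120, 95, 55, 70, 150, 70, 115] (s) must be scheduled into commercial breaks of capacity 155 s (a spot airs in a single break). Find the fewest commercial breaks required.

8

Total = 150 + 130 + 120 + 115 + 115 + 95 + 75 + 70 + 70 + 55 + 25 = 1020 s.
Lower bound: ⌈1020/155⌉ = 7 commercial breaks.
A packing using 8 commercial breaks:
  break 1: 150 = 150
  break 2: 130 + 25 = 155
  break 3: 120 = 120
  break 4: 115 = 115
  break 5: 115 = 115
  break 6: 95 + 55 = 150
  break 7: 75 + 70 = 145
  break 8: 70 = 70
No arrangement into 7 commercial breaks stays within capacity, so 8 is optimal.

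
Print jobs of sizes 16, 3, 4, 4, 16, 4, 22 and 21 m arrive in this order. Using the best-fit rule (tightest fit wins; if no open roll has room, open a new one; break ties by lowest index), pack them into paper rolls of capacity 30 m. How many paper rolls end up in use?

4

  16 → roll 1 (new)  [load 16/30]
  3 → roll 1  [load 19/30]
  4 → roll 1  [load 23/30]
  4 → roll 1  [load 27/30]
  16 → roll 2 (new)  [load 16/30]
  4 → roll 2  [load 20/30]
  22 → roll 3 (new)  [load 22/30]
  21 → roll 4 (new)  [load 21/30]
4 paper rolls opened.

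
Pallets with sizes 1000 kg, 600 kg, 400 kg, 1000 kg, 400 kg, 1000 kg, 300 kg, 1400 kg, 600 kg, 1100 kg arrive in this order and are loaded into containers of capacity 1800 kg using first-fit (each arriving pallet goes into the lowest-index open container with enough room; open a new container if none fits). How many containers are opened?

  1000 → container 1 (new)  [load 1000/1800]
  600 → container 1  [load 1600/1800]
  400 → container 2 (new)  [load 400/1800]
  1000 → container 2  [load 1400/1800]
  400 → container 2  [load 1800/1800]
  1000 → container 3 (new)  [load 1000/1800]
  300 → container 3  [load 1300/1800]
  1400 → container 4 (new)  [load 1400/1800]
  600 → container 5 (new)  [load 600/1800]
  1100 → container 5  [load 1700/1800]
5 containers opened.

5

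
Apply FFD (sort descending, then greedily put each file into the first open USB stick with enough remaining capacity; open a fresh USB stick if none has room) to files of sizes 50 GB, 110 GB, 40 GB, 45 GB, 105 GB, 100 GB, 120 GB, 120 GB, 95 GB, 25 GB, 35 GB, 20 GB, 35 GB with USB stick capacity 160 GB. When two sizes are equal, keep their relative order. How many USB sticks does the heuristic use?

Sorted descending: 120, 120, 110, 105, 100, 95, 50, 45, 40, 35, 35, 25, 20.
  120 → USB stick 1 (new)  [load 120/160]
  120 → USB stick 2 (new)  [load 120/160]
  110 → USB stick 3 (new)  [load 110/160]
  105 → USB stick 4 (new)  [load 105/160]
  100 → USB stick 5 (new)  [load 100/160]
  95 → USB stick 6 (new)  [load 95/160]
  50 → USB stick 3  [load 160/160]
  45 → USB stick 4  [load 150/160]
  40 → USB stick 1  [load 160/160]
  35 → USB stick 2  [load 155/160]
  35 → USB stick 5  [load 135/160]
  25 → USB stick 5  [load 160/160]
  20 → USB stick 6  [load 115/160]
6 USB sticks opened.

6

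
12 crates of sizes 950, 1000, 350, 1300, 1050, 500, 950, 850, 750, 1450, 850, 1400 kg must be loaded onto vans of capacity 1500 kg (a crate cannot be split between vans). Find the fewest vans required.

Total = 1450 + 1400 + 1300 + 1050 + 1000 + 950 + 950 + 850 + 850 + 750 + 500 + 350 = 11400 kg.
Lower bound: ⌈11400/1500⌉ = 8 vans.
Also, 9 crates each exceed 750 kg, and no two of those can share a van, so at least 9 vans are needed.
A packing using 10 vans:
  van 1: 1450 = 1450
  van 2: 1400 = 1400
  van 3: 1300 = 1300
  van 4: 1050 + 350 = 1400
  van 5: 1000 + 500 = 1500
  van 6: 950 = 950
  van 7: 950 = 950
  van 8: 850 = 850
  van 9: 850 = 850
  van 10: 750 = 750
No arrangement into 9 vans stays within capacity, so 10 is optimal.

10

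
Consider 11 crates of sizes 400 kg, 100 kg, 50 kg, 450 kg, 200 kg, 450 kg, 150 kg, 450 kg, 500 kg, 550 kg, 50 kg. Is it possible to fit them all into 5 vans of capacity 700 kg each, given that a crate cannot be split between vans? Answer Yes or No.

Total = 3350 kg; ⌈3350/700⌉ = 5.
6 crates each exceed half the capacity and cannot share a van, forcing at least 6 vans.
At least 6 vans are required, but only 5 are allowed.

No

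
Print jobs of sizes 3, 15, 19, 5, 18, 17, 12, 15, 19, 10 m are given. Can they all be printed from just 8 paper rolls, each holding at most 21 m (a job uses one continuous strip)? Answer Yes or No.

Yes

A valid assignment using 8 paper rolls:
  roll 1: 19 = 19
  roll 2: 19 = 19
  roll 3: 18 + 3 = 21
  roll 4: 17 = 17
  roll 5: 15 + 5 = 20
  roll 6: 15 = 15
  roll 7: 12 = 12
  roll 8: 10 = 10
Every load is within 21 m, so 8 paper rolls suffice.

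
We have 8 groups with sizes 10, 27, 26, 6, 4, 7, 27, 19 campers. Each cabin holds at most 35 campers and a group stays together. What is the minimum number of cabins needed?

Total = 27 + 27 + 26 + 19 + 10 + 7 + 6 + 4 = 126 campers.
Lower bound: ⌈126/35⌉ = 4 cabins.
A packing using 4 cabins:
  cabin 1: 27 + 7 = 34
  cabin 2: 27 + 6 = 33
  cabin 3: 26 + 4 = 30
  cabin 4: 19 + 10 = 29
This matches the lower bound, so 4 is optimal.

4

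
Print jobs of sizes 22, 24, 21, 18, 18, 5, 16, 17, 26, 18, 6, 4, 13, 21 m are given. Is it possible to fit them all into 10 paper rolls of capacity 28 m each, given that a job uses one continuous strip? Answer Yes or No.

Total = 229 m; ⌈229/28⌉ = 9.
10 print jobs each exceed half the capacity and cannot share a roll, forcing at least 10 paper rolls.
The bound of 10 does not rule out 10, but exhaustive search shows no assignment into 10 paper rolls of capacity 28 m exists — the minimum is 11.

No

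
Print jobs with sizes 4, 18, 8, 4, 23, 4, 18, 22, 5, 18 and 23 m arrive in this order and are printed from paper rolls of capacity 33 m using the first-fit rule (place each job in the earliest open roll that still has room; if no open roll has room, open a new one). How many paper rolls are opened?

6

  4 → roll 1 (new)  [load 4/33]
  18 → roll 1  [load 22/33]
  8 → roll 1  [load 30/33]
  4 → roll 2 (new)  [load 4/33]
  23 → roll 2  [load 27/33]
  4 → roll 2  [load 31/33]
  18 → roll 3 (new)  [load 18/33]
  22 → roll 4 (new)  [load 22/33]
  5 → roll 3  [load 23/33]
  18 → roll 5 (new)  [load 18/33]
  23 → roll 6 (new)  [load 23/33]
6 paper rolls opened.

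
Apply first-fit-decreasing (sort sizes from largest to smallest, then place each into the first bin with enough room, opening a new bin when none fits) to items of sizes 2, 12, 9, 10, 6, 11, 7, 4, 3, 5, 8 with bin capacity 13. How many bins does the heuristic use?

6

Sorted descending: 12, 11, 10, 9, 8, 7, 6, 5, 4, 3, 2.
  12 → bin 1 (new)  [load 12/13]
  11 → bin 2 (new)  [load 11/13]
  10 → bin 3 (new)  [load 10/13]
  9 → bin 4 (new)  [load 9/13]
  8 → bin 5 (new)  [load 8/13]
  7 → bin 6 (new)  [load 7/13]
  6 → bin 6  [load 13/13]
  5 → bin 5  [load 13/13]
  4 → bin 4  [load 13/13]
  3 → bin 3  [load 13/13]
  2 → bin 2  [load 13/13]
6 bins opened.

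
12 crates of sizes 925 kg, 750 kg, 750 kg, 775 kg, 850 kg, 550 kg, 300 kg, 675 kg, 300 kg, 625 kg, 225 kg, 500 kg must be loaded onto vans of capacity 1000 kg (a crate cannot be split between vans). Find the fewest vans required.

Total = 925 + 850 + 775 + 750 + 750 + 675 + 625 + 550 + 500 + 300 + 300 + 225 = 7225 kg.
Lower bound: ⌈7225/1000⌉ = 8 vans.
A packing using 9 vans:
  van 1: 925 = 925
  van 2: 850 = 850
  van 3: 775 + 225 = 1000
  van 4: 750 = 750
  van 5: 750 = 750
  van 6: 675 + 300 = 975
  van 7: 625 + 300 = 925
  van 8: 550 = 550
  van 9: 500 = 500
No arrangement into 8 vans stays within capacity, so 9 is optimal.

9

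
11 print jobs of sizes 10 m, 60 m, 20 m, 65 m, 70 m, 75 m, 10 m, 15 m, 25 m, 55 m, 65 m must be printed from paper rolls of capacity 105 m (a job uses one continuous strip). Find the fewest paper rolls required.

Total = 75 + 70 + 65 + 65 + 60 + 55 + 25 + 20 + 15 + 10 + 10 = 470 m.
Lower bound: ⌈470/105⌉ = 5 paper rolls.
Also, 6 print jobs each exceed 105/2 m, and no two of those can share a roll, so at least 6 paper rolls are needed.
A packing using 6 paper rolls:
  roll 1: 75 + 25 = 100
  roll 2: 70 + 20 + 15 = 105
  roll 3: 65 + 10 + 10 = 85
  roll 4: 65 = 65
  roll 5: 60 = 60
  roll 6: 55 = 55
This matches the lower bound, so 6 is optimal.

6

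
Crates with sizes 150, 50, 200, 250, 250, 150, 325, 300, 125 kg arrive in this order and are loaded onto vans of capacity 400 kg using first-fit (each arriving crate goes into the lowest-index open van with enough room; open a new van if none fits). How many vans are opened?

5

  150 → van 1 (new)  [load 150/400]
  50 → van 1  [load 200/400]
  200 → van 1  [load 400/400]
  250 → van 2 (new)  [load 250/400]
  250 → van 3 (new)  [load 250/400]
  150 → van 2  [load 400/400]
  325 → van 4 (new)  [load 325/400]
  300 → van 5 (new)  [load 300/400]
  125 → van 3  [load 375/400]
5 vans opened.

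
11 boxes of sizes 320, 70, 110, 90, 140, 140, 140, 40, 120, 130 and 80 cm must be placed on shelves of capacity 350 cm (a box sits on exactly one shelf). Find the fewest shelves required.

5

Total = 320 + 140 + 140 + 140 + 130 + 120 + 110 + 90 + 80 + 70 + 40 = 1380 cm.
Lower bound: ⌈1380/350⌉ = 4 shelves.
A packing using 5 shelves:
  shelf 1: 320 = 320
  shelf 2: 140 + 140 + 70 = 350
  shelf 3: 140 + 130 + 80 = 350
  shelf 4: 120 + 110 + 90 = 320
  shelf 5: 40 = 40
No arrangement into 4 shelves stays within capacity, so 5 is optimal.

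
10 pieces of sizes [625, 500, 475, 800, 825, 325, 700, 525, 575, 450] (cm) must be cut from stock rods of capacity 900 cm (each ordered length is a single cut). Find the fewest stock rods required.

Total = 825 + 800 + 700 + 625 + 575 + 525 + 500 + 475 + 450 + 325 = 5800 cm.
Lower bound: ⌈5800/900⌉ = 7 stock rods.
Also, 8 pieces each exceed 450 cm, and no two of those can share a stock rod, so at least 8 stock rods are needed.
A packing using 9 stock rods:
  stock rod 1: 825 = 825
  stock rod 2: 800 = 800
  stock rod 3: 700 = 700
  stock rod 4: 625 = 625
  stock rod 5: 575 + 325 = 900
  stock rod 6: 525 = 525
  stock rod 7: 500 = 500
  stock rod 8: 475 = 475
  stock rod 9: 450 = 450
No arrangement into 8 stock rods stays within capacity, so 9 is optimal.

9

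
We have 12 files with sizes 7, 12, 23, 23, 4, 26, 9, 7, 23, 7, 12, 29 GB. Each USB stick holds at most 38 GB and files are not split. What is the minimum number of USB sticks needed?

5

Total = 29 + 26 + 23 + 23 + 23 + 12 + 12 + 9 + 7 + 7 + 7 + 4 = 182 GB.
Lower bound: ⌈182/38⌉ = 5 USB sticks.
A packing using 5 USB sticks:
  USB stick 1: 29 + 9 = 38
  USB stick 2: 26 + 12 = 38
  USB stick 3: 23 + 12 = 35
  USB stick 4: 23 + 7 + 7 = 37
  USB stick 5: 23 + 7 + 4 = 34
This matches the lower bound, so 5 is optimal.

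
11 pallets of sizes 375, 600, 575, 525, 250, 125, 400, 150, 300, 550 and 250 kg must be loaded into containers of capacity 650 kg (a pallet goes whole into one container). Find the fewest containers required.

7

Total = 600 + 575 + 550 + 525 + 400 + 375 + 300 + 250 + 250 + 150 + 125 = 4100 kg.
Lower bound: ⌈4100/650⌉ = 7 containers.
A packing using 7 containers:
  container 1: 600 = 600
  container 2: 575 = 575
  container 3: 550 = 550
  container 4: 525 + 125 = 650
  container 5: 400 + 250 = 650
  container 6: 375 + 250 = 625
  container 7: 300 + 150 = 450
This matches the lower bound, so 7 is optimal.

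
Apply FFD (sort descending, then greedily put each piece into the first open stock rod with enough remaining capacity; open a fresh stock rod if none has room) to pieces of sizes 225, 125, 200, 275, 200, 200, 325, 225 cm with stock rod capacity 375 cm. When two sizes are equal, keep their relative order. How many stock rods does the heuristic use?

7

Sorted descending: 325, 275, 225, 225, 200, 200, 200, 125.
  325 → stock rod 1 (new)  [load 325/375]
  275 → stock rod 2 (new)  [load 275/375]
  225 → stock rod 3 (new)  [load 225/375]
  225 → stock rod 4 (new)  [load 225/375]
  200 → stock rod 5 (new)  [load 200/375]
  200 → stock rod 6 (new)  [load 200/375]
  200 → stock rod 7 (new)  [load 200/375]
  125 → stock rod 3  [load 350/375]
7 stock rods opened.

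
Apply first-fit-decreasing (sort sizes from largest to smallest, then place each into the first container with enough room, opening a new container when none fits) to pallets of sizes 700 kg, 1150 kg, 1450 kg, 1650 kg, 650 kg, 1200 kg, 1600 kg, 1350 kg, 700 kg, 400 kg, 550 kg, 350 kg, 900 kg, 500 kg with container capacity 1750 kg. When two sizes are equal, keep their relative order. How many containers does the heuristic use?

8

Sorted descending: 1650, 1600, 1450, 1350, 1200, 1150, 900, 700, 700, 650, 550, 500, 400, 350.
  1650 → container 1 (new)  [load 1650/1750]
  1600 → container 2 (new)  [load 1600/1750]
  1450 → container 3 (new)  [load 1450/1750]
  1350 → container 4 (new)  [load 1350/1750]
  1200 → container 5 (new)  [load 1200/1750]
  1150 → container 6 (new)  [load 1150/1750]
  900 → container 7 (new)  [load 900/1750]
  700 → container 7  [load 1600/1750]
  700 → container 8 (new)  [load 700/1750]
  650 → container 8  [load 1350/1750]
  550 → container 5  [load 1750/1750]
  500 → container 6  [load 1650/1750]
  400 → container 4  [load 1750/1750]
  350 → container 8  [load 1700/1750]
8 containers opened.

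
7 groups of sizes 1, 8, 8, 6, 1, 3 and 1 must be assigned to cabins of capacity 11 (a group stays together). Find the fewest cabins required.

3

Total = 8 + 8 + 6 + 3 + 1 + 1 + 1 = 28.
Lower bound: ⌈28/11⌉ = 3 cabins.
A packing using 3 cabins:
  cabin 1: 8 + 3 = 11
  cabin 2: 8 + 1 + 1 + 1 = 11
  cabin 3: 6 = 6
This matches the lower bound, so 3 is optimal.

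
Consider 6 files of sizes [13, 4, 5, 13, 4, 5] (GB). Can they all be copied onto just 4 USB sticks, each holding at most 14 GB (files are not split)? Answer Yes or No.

A valid assignment using 4 USB sticks:
  USB stick 1: 13 = 13
  USB stick 2: 13 = 13
  USB stick 3: 5 + 5 + 4 = 14
  USB stick 4: 4 = 4
Every load is within 14 GB, so 4 USB sticks suffice.

Yes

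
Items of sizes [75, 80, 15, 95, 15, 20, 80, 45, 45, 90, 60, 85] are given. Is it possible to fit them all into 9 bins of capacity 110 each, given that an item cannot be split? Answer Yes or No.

Yes

A valid assignment using 8 bins:
  bin 1: 95 + 15 = 110
  bin 2: 90 + 20 = 110
  bin 3: 85 + 15 = 100
  bin 4: 80 = 80
  bin 5: 80 = 80
  bin 6: 75 = 75
  bin 7: 60 + 45 = 105
  bin 8: 45 = 45
That uses only 8 ≤ 9, so 9 bins are enough.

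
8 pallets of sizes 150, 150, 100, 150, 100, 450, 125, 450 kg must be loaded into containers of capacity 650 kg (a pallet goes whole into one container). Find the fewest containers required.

Total = 450 + 450 + 150 + 150 + 150 + 125 + 100 + 100 = 1675 kg.
Lower bound: ⌈1675/650⌉ = 3 containers.
A packing using 3 containers:
  container 1: 450 + 150 = 600
  container 2: 450 + 150 = 600
  container 3: 150 + 125 + 100 + 100 = 475
This matches the lower bound, so 3 is optimal.

3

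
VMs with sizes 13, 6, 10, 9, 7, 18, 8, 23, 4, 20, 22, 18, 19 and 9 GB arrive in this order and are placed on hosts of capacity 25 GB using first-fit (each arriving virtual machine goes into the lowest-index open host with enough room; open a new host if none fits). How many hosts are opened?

9

  13 → host 1 (new)  [load 13/25]
  6 → host 1  [load 19/25]
  10 → host 2 (new)  [load 10/25]
  9 → host 2  [load 19/25]
  7 → host 3 (new)  [load 7/25]
  18 → host 3  [load 25/25]
  8 → host 4 (new)  [load 8/25]
  23 → host 5 (new)  [load 23/25]
  4 → host 1  [load 23/25]
  20 → host 6 (new)  [load 20/25]
  22 → host 7 (new)  [load 22/25]
  18 → host 8 (new)  [load 18/25]
  19 → host 9 (new)  [load 19/25]
  9 → host 4  [load 17/25]
9 hosts opened.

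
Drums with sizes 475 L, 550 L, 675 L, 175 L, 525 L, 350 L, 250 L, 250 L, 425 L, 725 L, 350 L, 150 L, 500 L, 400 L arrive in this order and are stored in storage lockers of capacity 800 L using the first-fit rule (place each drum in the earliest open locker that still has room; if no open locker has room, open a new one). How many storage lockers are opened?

  475 → locker 1 (new)  [load 475/800]
  550 → locker 2 (new)  [load 550/800]
  675 → locker 3 (new)  [load 675/800]
  175 → locker 1  [load 650/800]
  525 → locker 4 (new)  [load 525/800]
  350 → locker 5 (new)  [load 350/800]
  250 → locker 2  [load 800/800]
  250 → locker 4  [load 775/800]
  425 → locker 5  [load 775/800]
  725 → locker 6 (new)  [load 725/800]
  350 → locker 7 (new)  [load 350/800]
  150 → locker 1  [load 800/800]
  500 → locker 8 (new)  [load 500/800]
  400 → locker 7  [load 750/800]
8 storage lockers opened.

8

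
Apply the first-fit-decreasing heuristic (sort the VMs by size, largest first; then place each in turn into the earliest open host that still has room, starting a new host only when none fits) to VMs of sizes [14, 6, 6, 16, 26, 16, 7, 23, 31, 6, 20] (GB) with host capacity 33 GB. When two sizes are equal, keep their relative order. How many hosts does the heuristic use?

6

Sorted descending: 31, 26, 23, 20, 16, 16, 14, 7, 6, 6, 6.
  31 → host 1 (new)  [load 31/33]
  26 → host 2 (new)  [load 26/33]
  23 → host 3 (new)  [load 23/33]
  20 → host 4 (new)  [load 20/33]
  16 → host 5 (new)  [load 16/33]
  16 → host 5  [load 32/33]
  14 → host 6 (new)  [load 14/33]
  7 → host 2  [load 33/33]
  6 → host 3  [load 29/33]
  6 → host 4  [load 26/33]
  6 → host 4  [load 32/33]
6 hosts opened.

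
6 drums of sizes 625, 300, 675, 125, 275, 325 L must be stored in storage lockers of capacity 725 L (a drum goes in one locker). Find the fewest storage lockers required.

Total = 675 + 625 + 325 + 300 + 275 + 125 = 2325 L.
Lower bound: ⌈2325/725⌉ = 4 storage lockers.
A packing using 4 storage lockers:
  locker 1: 675 = 675
  locker 2: 625 = 625
  locker 3: 325 + 300 = 625
  locker 4: 275 + 125 = 400
This matches the lower bound, so 4 is optimal.

4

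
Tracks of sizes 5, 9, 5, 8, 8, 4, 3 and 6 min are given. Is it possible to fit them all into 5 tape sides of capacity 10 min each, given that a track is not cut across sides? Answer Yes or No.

Total = 48 min; ⌈48/10⌉ = 5.
The bound of 5 does not rule out 5, but exhaustive search shows no assignment into 5 tape sides of capacity 10 min exists — the minimum is 6.

No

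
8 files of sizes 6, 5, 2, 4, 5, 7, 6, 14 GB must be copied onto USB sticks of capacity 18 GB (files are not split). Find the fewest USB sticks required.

Total = 14 + 7 + 6 + 6 + 5 + 5 + 4 + 2 = 49 GB.
Lower bound: ⌈49/18⌉ = 3 USB sticks.
A packing using 3 USB sticks:
  USB stick 1: 14 + 4 = 18
  USB stick 2: 7 + 6 + 5 = 18
  USB stick 3: 6 + 5 + 2 = 13
This matches the lower bound, so 3 is optimal.

3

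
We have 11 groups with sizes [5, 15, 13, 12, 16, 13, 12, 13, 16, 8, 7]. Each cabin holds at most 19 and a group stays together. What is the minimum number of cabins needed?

9

Total = 16 + 16 + 15 + 13 + 13 + 13 + 12 + 12 + 8 + 7 + 5 = 130.
Lower bound: ⌈130/19⌉ = 7 cabins.
Also, 8 groups each exceed 19/2, and no two of those can share a cabin, so at least 8 cabins are needed.
A packing using 9 cabins:
  cabin 1: 16 = 16
  cabin 2: 16 = 16
  cabin 3: 15 = 15
  cabin 4: 13 + 5 = 18
  cabin 5: 13 = 13
  cabin 6: 13 = 13
  cabin 7: 12 + 7 = 19
  cabin 8: 12 = 12
  cabin 9: 8 = 8
No arrangement into 8 cabins stays within capacity, so 9 is optimal.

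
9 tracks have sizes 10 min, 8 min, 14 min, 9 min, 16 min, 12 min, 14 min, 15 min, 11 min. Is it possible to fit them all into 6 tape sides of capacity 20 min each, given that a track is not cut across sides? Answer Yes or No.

No

Total = 109 min; ⌈109/20⌉ = 6.
The bound of 6 does not rule out 6, but exhaustive search shows no assignment into 6 tape sides of capacity 20 min exists — the minimum is 7.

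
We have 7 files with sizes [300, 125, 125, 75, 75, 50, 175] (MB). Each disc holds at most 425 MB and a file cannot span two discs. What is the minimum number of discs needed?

3

Total = 300 + 175 + 125 + 125 + 75 + 75 + 50 = 925 MB.
Lower bound: ⌈925/425⌉ = 3 discs.
A packing using 3 discs:
  disc 1: 300 + 125 = 425
  disc 2: 175 + 125 + 75 + 50 = 425
  disc 3: 75 = 75
This matches the lower bound, so 3 is optimal.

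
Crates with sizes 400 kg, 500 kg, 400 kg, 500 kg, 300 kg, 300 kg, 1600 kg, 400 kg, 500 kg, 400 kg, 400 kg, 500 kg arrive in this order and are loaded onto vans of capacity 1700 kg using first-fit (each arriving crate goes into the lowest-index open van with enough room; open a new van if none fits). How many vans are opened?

4

  400 → van 1 (new)  [load 400/1700]
  500 → van 1  [load 900/1700]
  400 → van 1  [load 1300/1700]
  500 → van 2 (new)  [load 500/1700]
  300 → van 1  [load 1600/1700]
  300 → van 2  [load 800/1700]
  1600 → van 3 (new)  [load 1600/1700]
  400 → van 2  [load 1200/1700]
  500 → van 2  [load 1700/1700]
  400 → van 4 (new)  [load 400/1700]
  400 → van 4  [load 800/1700]
  500 → van 4  [load 1300/1700]
4 vans opened.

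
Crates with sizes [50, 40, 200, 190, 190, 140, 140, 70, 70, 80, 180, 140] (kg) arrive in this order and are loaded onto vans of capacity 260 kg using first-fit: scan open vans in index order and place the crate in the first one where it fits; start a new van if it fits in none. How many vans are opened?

  50 → van 1 (new)  [load 50/260]
  40 → van 1  [load 90/260]
  200 → van 2 (new)  [load 200/260]
  190 → van 3 (new)  [load 190/260]
  190 → van 4 (new)  [load 190/260]
  140 → van 1  [load 230/260]
  140 → van 5 (new)  [load 140/260]
  70 → van 3  [load 260/260]
  70 → van 4  [load 260/260]
  80 → van 5  [load 220/260]
  180 → van 6 (new)  [load 180/260]
  140 → van 7 (new)  [load 140/260]
7 vans opened.

7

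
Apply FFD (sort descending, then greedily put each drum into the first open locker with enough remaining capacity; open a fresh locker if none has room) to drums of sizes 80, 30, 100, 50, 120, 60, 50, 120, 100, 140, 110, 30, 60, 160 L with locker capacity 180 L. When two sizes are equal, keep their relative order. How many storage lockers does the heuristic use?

7

Sorted descending: 160, 140, 120, 120, 110, 100, 100, 80, 60, 60, 50, 50, 30, 30.
  160 → locker 1 (new)  [load 160/180]
  140 → locker 2 (new)  [load 140/180]
  120 → locker 3 (new)  [load 120/180]
  120 → locker 4 (new)  [load 120/180]
  110 → locker 5 (new)  [load 110/180]
  100 → locker 6 (new)  [load 100/180]
  100 → locker 7 (new)  [load 100/180]
  80 → locker 6  [load 180/180]
  60 → locker 3  [load 180/180]
  60 → locker 4  [load 180/180]
  50 → locker 5  [load 160/180]
  50 → locker 7  [load 150/180]
  30 → locker 2  [load 170/180]
  30 → locker 7  [load 180/180]
7 storage lockers opened.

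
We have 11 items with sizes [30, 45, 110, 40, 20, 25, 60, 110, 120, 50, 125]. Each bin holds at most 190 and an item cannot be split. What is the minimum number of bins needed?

4

Total = 125 + 120 + 110 + 110 + 60 + 50 + 45 + 40 + 30 + 25 + 20 = 735.
Lower bound: ⌈735/190⌉ = 4 bins.
A packing using 4 bins:
  bin 1: 125 + 60 = 185
  bin 2: 120 + 50 + 20 = 190
  bin 3: 110 + 45 + 30 = 185
  bin 4: 110 + 40 + 25 = 175
This matches the lower bound, so 4 is optimal.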